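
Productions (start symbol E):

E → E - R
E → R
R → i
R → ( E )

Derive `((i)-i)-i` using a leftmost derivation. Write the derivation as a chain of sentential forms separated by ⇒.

E⇒E-R⇒R-R⇒(E)-R⇒(E-R)-R⇒(R-R)-R⇒((E)-R)-R⇒((R)-R)-R⇒((i)-R)-R⇒((i)-i)-R⇒((i)-i)-i

E ⇒ E-R   [E → E - R]
E-R ⇒ R-R   [E → R]
R-R ⇒ (E)-R   [R → ( E )]
(E)-R ⇒ (E-R)-R   [E → E - R]
(E-R)-R ⇒ (R-R)-R   [E → R]
(R-R)-R ⇒ ((E)-R)-R   [R → ( E )]
((E)-R)-R ⇒ ((R)-R)-R   [E → R]
((R)-R)-R ⇒ ((i)-R)-R   [R → i]
((i)-R)-R ⇒ ((i)-i)-R   [R → i]
((i)-i)-R ⇒ ((i)-i)-i   [R → i]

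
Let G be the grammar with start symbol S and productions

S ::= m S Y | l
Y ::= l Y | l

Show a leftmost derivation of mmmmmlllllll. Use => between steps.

S => mSY => mmSYY => mmmSYYY => mmmmSYYYY => mmmmmSYYYYY => mmmmmlYYYYY => mmmmmllYYYYY => mmmmmlllYYYY => mmmmmllllYYY => mmmmmlllllYY => mmmmmllllllY => mmmmmlllllll

S => mSY   [S ::= m S Y]
mSY => mmSYY   [S ::= m S Y]
mmSYY => mmmSYYY   [S ::= m S Y]
mmmSYYY => mmmmSYYYY   [S ::= m S Y]
mmmmSYYYY => mmmmmSYYYYY   [S ::= m S Y]
mmmmmSYYYYY => mmmmmlYYYYY   [S ::= l]
mmmmmlYYYYY => mmmmmllYYYYY   [Y ::= l Y]
mmmmmllYYYYY => mmmmmlllYYYY   [Y ::= l]
mmmmmlllYYYY => mmmmmllllYYY   [Y ::= l]
mmmmmllllYYY => mmmmmlllllYY   [Y ::= l]
mmmmmlllllYY => mmmmmllllllY   [Y ::= l]
mmmmmllllllY => mmmmmlllllll   [Y ::= l]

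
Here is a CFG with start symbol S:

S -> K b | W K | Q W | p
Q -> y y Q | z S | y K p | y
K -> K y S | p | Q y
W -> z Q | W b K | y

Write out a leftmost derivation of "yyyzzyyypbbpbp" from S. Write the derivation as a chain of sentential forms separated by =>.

S => QW => yyQW => yyyW => yyyWbK => yyyWbKbK => yyyzQbKbK => yyyzzSbKbK => yyyzzKbbKbK => yyyzzKySbbKbK => yyyzzQyySbbKbK => yyyzzyyySbbKbK => yyyzzyyypbbKbK => yyyzzyyypbbpbK => yyyzzyyypbbpbp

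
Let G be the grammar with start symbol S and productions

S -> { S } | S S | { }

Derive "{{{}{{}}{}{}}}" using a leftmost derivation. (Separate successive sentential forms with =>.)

S => {S}   [S -> { S }]
{S} => {{S}}   [S -> { S }]
{{S}} => {{SS}}   [S -> S S]
{{SS}} => {{SSS}}   [S -> S S]
{{SSS}} => {{{}SS}}   [S -> { }]
{{{}SS}} => {{{}SSS}}   [S -> S S]
{{{}SSS}} => {{{}{S}SS}}   [S -> { S }]
{{{}{S}SS}} => {{{}{{}}SS}}   [S -> { }]
{{{}{{}}SS}} => {{{}{{}}{}S}}   [S -> { }]
{{{}{{}}{}S}} => {{{}{{}}{}{}}}   [S -> { }]

S=>{S}=>{{S}}=>{{SS}}=>{{SSS}}=>{{{}SS}}=>{{{}SSS}}=>{{{}{S}SS}}=>{{{}{{}}SS}}=>{{{}{{}}{}S}}=>{{{}{{}}{}{}}}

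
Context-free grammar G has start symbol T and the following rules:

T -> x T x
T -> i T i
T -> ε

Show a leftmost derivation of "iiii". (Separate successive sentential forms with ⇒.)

T ⇒ iTi ⇒ iiTii ⇒ iiii

T ⇒ iTi   [T -> i T i]
iTi ⇒ iiTii   [T -> i T i]
iiTii ⇒ iiii   [T -> ε]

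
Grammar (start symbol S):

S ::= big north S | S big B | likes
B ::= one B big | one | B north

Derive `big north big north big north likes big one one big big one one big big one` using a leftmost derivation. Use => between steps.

S => S big B   [S ::= S big B]
S big B => big north S big B   [S ::= big north S]
big north S big B => big north S big B big B   [S ::= S big B]
big north S big B big B => big north big north S big B big B   [S ::= big north S]
big north big north S big B big B => big north big north S big B big B big B   [S ::= S big B]
big north big north S big B big B big B => big north big north big north S big B big B big B   [S ::= big north S]
big north big north big north S big B big B big B => big north big north big north likes big B big B big B   [S ::= likes]
big north big north big north likes big B big B big B => big north big north big north likes big one B big big B big B   [B ::= one B big]
big north big north big north likes big one B big big B big B => big north big north big north likes big one one big big B big B   [B ::= one]
big north big north big north likes big one one big big B big B => big north big north big north likes big one one big big one B big big B   [B ::= one B big]
big north big north big north likes big one one big big one B big big B => big north big north big north likes big one one big big one one big big B   [B ::= one]
big north big north big north likes big one one big big one one big big B => big north big north big north likes big one one big big one one big big one   [B ::= one]

S => S big B => big north S big B => big north S big B big B => big north big north S big B big B => big north big north S big B big B big B => big north big north big north S big B big B big B => big north big north big north likes big B big B big B => big north big north big north likes big one B big big B big B => big north big north big north likes big one one big big B big B => big north big north big north likes big one one big big one B big big B => big north big north big north likes big one one big big one one big big B => big north big north big north likes big one one big big one one big big one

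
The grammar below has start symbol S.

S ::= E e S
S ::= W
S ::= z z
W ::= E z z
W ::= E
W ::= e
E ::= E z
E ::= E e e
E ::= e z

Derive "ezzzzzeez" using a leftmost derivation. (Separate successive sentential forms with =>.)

S => W => E => Ez => Eeez => Ezeez => Ezzeez => Ezzzeez => Ezzzzeez => ezzzzzeez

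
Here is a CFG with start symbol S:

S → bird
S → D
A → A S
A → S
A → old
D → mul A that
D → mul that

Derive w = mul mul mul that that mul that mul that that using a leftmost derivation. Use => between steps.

S => D => mul A that => mul A S that => mul A S S that => mul S S S that => mul D S S that => mul mul A that S S that => mul mul S that S S that => mul mul D that S S that => mul mul mul that that S S that => mul mul mul that that D S that => mul mul mul that that mul that S that => mul mul mul that that mul that D that => mul mul mul that that mul that mul that that

S => D   [S → D]
D => mul A that   [D → mul A that]
mul A that => mul A S that   [A → A S]
mul A S that => mul A S S that   [A → A S]
mul A S S that => mul S S S that   [A → S]
mul S S S that => mul D S S that   [S → D]
mul D S S that => mul mul A that S S that   [D → mul A that]
mul mul A that S S that => mul mul S that S S that   [A → S]
mul mul S that S S that => mul mul D that S S that   [S → D]
mul mul D that S S that => mul mul mul that that S S that   [D → mul that]
mul mul mul that that S S that => mul mul mul that that D S that   [S → D]
mul mul mul that that D S that => mul mul mul that that mul that S that   [D → mul that]
mul mul mul that that mul that S that => mul mul mul that that mul that D that   [S → D]
mul mul mul that that mul that D that => mul mul mul that that mul that mul that that   [D → mul that]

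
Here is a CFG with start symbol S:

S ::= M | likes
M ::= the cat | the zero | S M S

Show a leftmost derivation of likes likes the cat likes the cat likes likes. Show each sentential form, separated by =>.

S => M => S M S => likes M S => likes S M S S => likes M M S S => likes S M S M S S => likes likes M S M S S => likes likes the cat S M S S => likes likes the cat likes M S S => likes likes the cat likes the cat S S => likes likes the cat likes the cat likes S => likes likes the cat likes the cat likes likes

S => M   [S ::= M]
M => S M S   [M ::= S M S]
S M S => likes M S   [S ::= likes]
likes M S => likes S M S S   [M ::= S M S]
likes S M S S => likes M M S S   [S ::= M]
likes M M S S => likes S M S M S S   [M ::= S M S]
likes S M S M S S => likes likes M S M S S   [S ::= likes]
likes likes M S M S S => likes likes the cat S M S S   [M ::= the cat]
likes likes the cat S M S S => likes likes the cat likes M S S   [S ::= likes]
likes likes the cat likes M S S => likes likes the cat likes the cat S S   [M ::= the cat]
likes likes the cat likes the cat S S => likes likes the cat likes the cat likes S   [S ::= likes]
likes likes the cat likes the cat likes S => likes likes the cat likes the cat likes likes   [S ::= likes]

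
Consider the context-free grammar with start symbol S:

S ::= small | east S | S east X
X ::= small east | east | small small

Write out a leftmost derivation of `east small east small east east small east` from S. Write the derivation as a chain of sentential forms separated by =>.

S => east S => east S east X => east S east X east X => east small east X east X => east small east small east east X => east small east small east east small east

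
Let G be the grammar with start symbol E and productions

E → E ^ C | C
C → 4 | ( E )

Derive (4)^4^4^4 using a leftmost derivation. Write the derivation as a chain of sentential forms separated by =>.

E=>E^C=>E^C^C=>E^C^C^C=>C^C^C^C=>(E)^C^C^C=>(C)^C^C^C=>(4)^C^C^C=>(4)^4^C^C=>(4)^4^4^C=>(4)^4^4^4

E => E^C   [E → E ^ C]
E^C => E^C^C   [E → E ^ C]
E^C^C => E^C^C^C   [E → E ^ C]
E^C^C^C => C^C^C^C   [E → C]
C^C^C^C => (E)^C^C^C   [C → ( E )]
(E)^C^C^C => (C)^C^C^C   [E → C]
(C)^C^C^C => (4)^C^C^C   [C → 4]
(4)^C^C^C => (4)^4^C^C   [C → 4]
(4)^4^C^C => (4)^4^4^C   [C → 4]
(4)^4^4^C => (4)^4^4^4   [C → 4]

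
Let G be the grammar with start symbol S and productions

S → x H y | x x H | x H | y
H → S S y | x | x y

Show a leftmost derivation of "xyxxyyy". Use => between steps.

S=>xHy=>xSSyy=>xySyy=>xyxHyyy=>xyxxyyy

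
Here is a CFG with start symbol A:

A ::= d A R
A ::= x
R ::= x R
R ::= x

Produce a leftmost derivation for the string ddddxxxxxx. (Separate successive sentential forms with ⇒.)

A ⇒ dAR   [A ::= d A R]
dAR ⇒ ddARR   [A ::= d A R]
ddARR ⇒ dddARRR   [A ::= d A R]
dddARRR ⇒ ddddARRRR   [A ::= d A R]
ddddARRRR ⇒ ddddxRRRR   [A ::= x]
ddddxRRRR ⇒ ddddxxRRRR   [R ::= x R]
ddddxxRRRR ⇒ ddddxxxRRR   [R ::= x]
ddddxxxRRR ⇒ ddddxxxxRR   [R ::= x]
ddddxxxxRR ⇒ ddddxxxxxR   [R ::= x]
ddddxxxxxR ⇒ ddddxxxxxx   [R ::= x]

A⇒dAR⇒ddARR⇒dddARRR⇒ddddARRRR⇒ddddxRRRR⇒ddddxxRRRR⇒ddddxxxRRR⇒ddddxxxxRR⇒ddddxxxxxR⇒ddddxxxxxx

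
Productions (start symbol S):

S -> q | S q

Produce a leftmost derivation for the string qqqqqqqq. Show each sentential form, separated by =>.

S => Sq   [S -> S q]
Sq => Sqq   [S -> S q]
Sqq => Sqqq   [S -> S q]
Sqqq => Sqqqq   [S -> S q]
Sqqqq => Sqqqqq   [S -> S q]
Sqqqqq => Sqqqqqq   [S -> S q]
Sqqqqqq => Sqqqqqqq   [S -> S q]
Sqqqqqqq => qqqqqqqq   [S -> q]

S => Sq => Sqq => Sqqq => Sqqqq => Sqqqqq => Sqqqqqq => Sqqqqqqq => qqqqqqqq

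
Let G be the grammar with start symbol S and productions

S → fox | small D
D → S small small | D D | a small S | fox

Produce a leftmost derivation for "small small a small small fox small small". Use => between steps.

S => small D   [S → small D]
small D => small S small small   [D → S small small]
small S small small => small small D small small   [S → small D]
small small D small small => small small a small S small small   [D → a small S]
small small a small S small small => small small a small small D small small   [S → small D]
small small a small small D small small => small small a small small fox small small   [D → fox]

S => small D => small S small small => small small D small small => small small a small S small small => small small a small small D small small => small small a small small fox small small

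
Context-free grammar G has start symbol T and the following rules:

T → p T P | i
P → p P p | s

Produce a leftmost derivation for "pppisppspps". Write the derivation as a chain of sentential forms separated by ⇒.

T ⇒ pTP ⇒ ppTPP ⇒ pppTPPP ⇒ pppiPPP ⇒ pppisPP ⇒ pppispPpP ⇒ pppisppPppP ⇒ pppisppsppP ⇒ pppisppspps

T ⇒ pTP   [T → p T P]
pTP ⇒ ppTPP   [T → p T P]
ppTPP ⇒ pppTPPP   [T → p T P]
pppTPPP ⇒ pppiPPP   [T → i]
pppiPPP ⇒ pppisPP   [P → s]
pppisPP ⇒ pppispPpP   [P → p P p]
pppispPpP ⇒ pppisppPppP   [P → p P p]
pppisppPppP ⇒ pppisppsppP   [P → s]
pppisppsppP ⇒ pppisppspps   [P → s]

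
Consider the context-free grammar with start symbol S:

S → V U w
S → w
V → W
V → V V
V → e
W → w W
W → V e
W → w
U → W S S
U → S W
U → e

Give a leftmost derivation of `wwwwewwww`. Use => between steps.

S => VUw => WUw => VeUw => WeUw => wWeUw => wwWeUw => wwwWeUw => wwwweUw => wwwweWSSw => wwwwewSSw => wwwwewwSw => wwwwewwww

S => VUw   [S → V U w]
VUw => WUw   [V → W]
WUw => VeUw   [W → V e]
VeUw => WeUw   [V → W]
WeUw => wWeUw   [W → w W]
wWeUw => wwWeUw   [W → w W]
wwWeUw => wwwWeUw   [W → w W]
wwwWeUw => wwwweUw   [W → w]
wwwweUw => wwwweWSSw   [U → W S S]
wwwweWSSw => wwwwewSSw   [W → w]
wwwwewSSw => wwwwewwSw   [S → w]
wwwwewwSw => wwwwewwww   [S → w]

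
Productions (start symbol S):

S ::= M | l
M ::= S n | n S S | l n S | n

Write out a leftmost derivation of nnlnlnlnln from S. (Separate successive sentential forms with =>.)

S => M   [S ::= M]
M => nSS   [M ::= n S S]
nSS => nMS   [S ::= M]
nMS => nnSSS   [M ::= n S S]
nnSSS => nnMSS   [S ::= M]
nnMSS => nnlnSSS   [M ::= l n S]
nnlnSSS => nnlnMSS   [S ::= M]
nnlnMSS => nnlnlnSSS   [M ::= l n S]
nnlnlnSSS => nnlnlnMSS   [S ::= M]
nnlnlnMSS => nnlnlnSnSS   [M ::= S n]
nnlnlnSnSS => nnlnlnlnSS   [S ::= l]
nnlnlnlnSS => nnlnlnlnlS   [S ::= l]
nnlnlnlnlS => nnlnlnlnlM   [S ::= M]
nnlnlnlnlM => nnlnlnlnln   [M ::= n]

S=>M=>nSS=>nMS=>nnSSS=>nnMSS=>nnlnSSS=>nnlnMSS=>nnlnlnSSS=>nnlnlnMSS=>nnlnlnSnSS=>nnlnlnlnSS=>nnlnlnlnlS=>nnlnlnlnlM=>nnlnlnlnln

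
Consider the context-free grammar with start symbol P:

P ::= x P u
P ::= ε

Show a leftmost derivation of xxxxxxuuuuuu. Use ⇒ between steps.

P ⇒ xPu   [P ::= x P u]
xPu ⇒ xxPuu   [P ::= x P u]
xxPuu ⇒ xxxPuuu   [P ::= x P u]
xxxPuuu ⇒ xxxxPuuuu   [P ::= x P u]
xxxxPuuuu ⇒ xxxxxPuuuuu   [P ::= x P u]
xxxxxPuuuuu ⇒ xxxxxxPuuuuuu   [P ::= x P u]
xxxxxxPuuuuuu ⇒ xxxxxxuuuuuu   [P ::= ε]

P ⇒ xPu ⇒ xxPuu ⇒ xxxPuuu ⇒ xxxxPuuuu ⇒ xxxxxPuuuuu ⇒ xxxxxxPuuuuuu ⇒ xxxxxxuuuuuu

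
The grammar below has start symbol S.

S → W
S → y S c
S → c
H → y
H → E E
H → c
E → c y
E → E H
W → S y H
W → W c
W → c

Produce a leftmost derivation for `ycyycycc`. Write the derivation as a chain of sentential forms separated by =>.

S => ySc   [S → y S c]
ySc => yWc   [S → W]
yWc => ySyHc   [W → S y H]
ySyHc => yWyHc   [S → W]
yWyHc => yWcyHc   [W → W c]
yWcyHc => ySyHcyHc   [W → S y H]
ySyHcyHc => yWyHcyHc   [S → W]
yWyHcyHc => ycyHcyHc   [W → c]
ycyHcyHc => ycyycyHc   [H → y]
ycyycyHc => ycyycycc   [H → c]

S=>ySc=>yWc=>ySyHc=>yWyHc=>yWcyHc=>ySyHcyHc=>yWyHcyHc=>ycyHcyHc=>ycyycyHc=>ycyycycc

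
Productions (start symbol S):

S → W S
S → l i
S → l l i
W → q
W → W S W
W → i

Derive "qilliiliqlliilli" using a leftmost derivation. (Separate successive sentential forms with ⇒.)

S ⇒ WS ⇒ qS ⇒ qWS ⇒ qWSWS ⇒ qWSWSWS ⇒ qWSWSWSWS ⇒ qiSWSWSWS ⇒ qilliWSWSWS ⇒ qilliiSWSWS ⇒ qilliiliWSWS ⇒ qilliiliqSWS ⇒ qilliiliqlliWS ⇒ qilliiliqlliiS ⇒ qilliiliqlliilli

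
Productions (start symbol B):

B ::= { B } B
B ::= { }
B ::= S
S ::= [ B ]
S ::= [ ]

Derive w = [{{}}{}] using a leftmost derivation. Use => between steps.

B => S => [B] => [{B}B] => [{{}}B] => [{{}}{}]

B => S   [B ::= S]
S => [B]   [S ::= [ B ]]
[B] => [{B}B]   [B ::= { B } B]
[{B}B] => [{{}}B]   [B ::= { }]
[{{}}B] => [{{}}{}]   [B ::= { }]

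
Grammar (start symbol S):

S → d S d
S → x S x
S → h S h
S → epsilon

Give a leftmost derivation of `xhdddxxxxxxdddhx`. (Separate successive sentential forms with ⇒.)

S ⇒ xSx ⇒ xhShx ⇒ xhdSdhx ⇒ xhddSddhx ⇒ xhdddSdddhx ⇒ xhdddxSxdddhx ⇒ xhdddxxSxxdddhx ⇒ xhdddxxxSxxxdddhx ⇒ xhdddxxxxxxdddhx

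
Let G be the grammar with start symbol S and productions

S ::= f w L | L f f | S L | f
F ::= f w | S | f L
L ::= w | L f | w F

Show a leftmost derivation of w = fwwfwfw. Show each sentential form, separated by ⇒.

S ⇒ SL ⇒ SLL ⇒ fwLLL ⇒ fwwFLL ⇒ fwwSLL ⇒ fwwfLL ⇒ fwwfLfL ⇒ fwwfwfL ⇒ fwwfwfw

S ⇒ SL   [S ::= S L]
SL ⇒ SLL   [S ::= S L]
SLL ⇒ fwLLL   [S ::= f w L]
fwLLL ⇒ fwwFLL   [L ::= w F]
fwwFLL ⇒ fwwSLL   [F ::= S]
fwwSLL ⇒ fwwfLL   [S ::= f]
fwwfLL ⇒ fwwfLfL   [L ::= L f]
fwwfLfL ⇒ fwwfwfL   [L ::= w]
fwwfwfL ⇒ fwwfwfw   [L ::= w]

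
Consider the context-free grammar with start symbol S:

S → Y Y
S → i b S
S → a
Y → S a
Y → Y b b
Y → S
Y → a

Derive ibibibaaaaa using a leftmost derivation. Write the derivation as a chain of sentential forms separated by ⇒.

S ⇒ YY ⇒ SY ⇒ YYY ⇒ SYY ⇒ ibSYY ⇒ ibibSYY ⇒ ibibYYYY ⇒ ibibSaYYY ⇒ ibibibSaYYY ⇒ ibibibaaYYY ⇒ ibibibaaaYY ⇒ ibibibaaaSY ⇒ ibibibaaaaY ⇒ ibibibaaaaa

S ⇒ YY   [S → Y Y]
YY ⇒ SY   [Y → S]
SY ⇒ YYY   [S → Y Y]
YYY ⇒ SYY   [Y → S]
SYY ⇒ ibSYY   [S → i b S]
ibSYY ⇒ ibibSYY   [S → i b S]
ibibSYY ⇒ ibibYYYY   [S → Y Y]
ibibYYYY ⇒ ibibSaYYY   [Y → S a]
ibibSaYYY ⇒ ibibibSaYYY   [S → i b S]
ibibibSaYYY ⇒ ibibibaaYYY   [S → a]
ibibibaaYYY ⇒ ibibibaaaYY   [Y → a]
ibibibaaaYY ⇒ ibibibaaaSY   [Y → S]
ibibibaaaSY ⇒ ibibibaaaaY   [S → a]
ibibibaaaaY ⇒ ibibibaaaaa   [Y → a]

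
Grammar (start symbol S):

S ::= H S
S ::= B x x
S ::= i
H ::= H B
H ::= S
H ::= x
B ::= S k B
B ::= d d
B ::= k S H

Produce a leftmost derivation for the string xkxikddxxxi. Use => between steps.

S=>HS=>HBS=>xBS=>xkSHS=>xkBxxHS=>xkSkBxxHS=>xkHSkBxxHS=>xkxSkBxxHS=>xkxikBxxHS=>xkxikddxxHS=>xkxikddxxxS=>xkxikddxxxi

S => HS   [S ::= H S]
HS => HBS   [H ::= H B]
HBS => xBS   [H ::= x]
xBS => xkSHS   [B ::= k S H]
xkSHS => xkBxxHS   [S ::= B x x]
xkBxxHS => xkSkBxxHS   [B ::= S k B]
xkSkBxxHS => xkHSkBxxHS   [S ::= H S]
xkHSkBxxHS => xkxSkBxxHS   [H ::= x]
xkxSkBxxHS => xkxikBxxHS   [S ::= i]
xkxikBxxHS => xkxikddxxHS   [B ::= d d]
xkxikddxxHS => xkxikddxxxS   [H ::= x]
xkxikddxxxS => xkxikddxxxi   [S ::= i]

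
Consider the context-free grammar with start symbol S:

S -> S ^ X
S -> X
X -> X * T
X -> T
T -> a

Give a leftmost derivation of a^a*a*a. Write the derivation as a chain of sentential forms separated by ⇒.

S ⇒ S^X ⇒ X^X ⇒ T^X ⇒ a^X ⇒ a^X*T ⇒ a^X*T*T ⇒ a^T*T*T ⇒ a^a*T*T ⇒ a^a*a*T ⇒ a^a*a*a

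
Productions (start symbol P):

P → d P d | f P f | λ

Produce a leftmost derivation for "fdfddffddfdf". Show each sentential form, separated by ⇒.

P ⇒ fPf   [P → f P f]
fPf ⇒ fdPdf   [P → d P d]
fdPdf ⇒ fdfPfdf   [P → f P f]
fdfPfdf ⇒ fdfdPdfdf   [P → d P d]
fdfdPdfdf ⇒ fdfddPddfdf   [P → d P d]
fdfddPddfdf ⇒ fdfddfPfddfdf   [P → f P f]
fdfddfPfddfdf ⇒ fdfddffddfdf   [P → λ]

P⇒fPf⇒fdPdf⇒fdfPfdf⇒fdfdPdfdf⇒fdfddPddfdf⇒fdfddfPfddfdf⇒fdfddffddfdf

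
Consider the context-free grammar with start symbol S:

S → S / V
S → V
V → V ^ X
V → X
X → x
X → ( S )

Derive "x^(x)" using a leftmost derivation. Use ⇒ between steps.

S⇒V⇒V^X⇒X^X⇒x^X⇒x^(S)⇒x^(V)⇒x^(X)⇒x^(x)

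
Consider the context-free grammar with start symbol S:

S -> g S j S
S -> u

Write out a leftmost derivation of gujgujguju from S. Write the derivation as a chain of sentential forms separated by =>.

S=>gSjS=>gujS=>gujgSjS=>gujgujS=>gujgujgSjS=>gujgujgujS=>gujgujguju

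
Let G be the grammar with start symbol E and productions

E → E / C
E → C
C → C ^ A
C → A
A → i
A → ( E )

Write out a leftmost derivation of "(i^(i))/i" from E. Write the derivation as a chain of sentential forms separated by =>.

E => E/C => C/C => A/C => (E)/C => (C)/C => (C^A)/C => (A^A)/C => (i^A)/C => (i^(E))/C => (i^(C))/C => (i^(A))/C => (i^(i))/C => (i^(i))/A => (i^(i))/i

E => E/C   [E → E / C]
E/C => C/C   [E → C]
C/C => A/C   [C → A]
A/C => (E)/C   [A → ( E )]
(E)/C => (C)/C   [E → C]
(C)/C => (C^A)/C   [C → C ^ A]
(C^A)/C => (A^A)/C   [C → A]
(A^A)/C => (i^A)/C   [A → i]
(i^A)/C => (i^(E))/C   [A → ( E )]
(i^(E))/C => (i^(C))/C   [E → C]
(i^(C))/C => (i^(A))/C   [C → A]
(i^(A))/C => (i^(i))/C   [A → i]
(i^(i))/C => (i^(i))/A   [C → A]
(i^(i))/A => (i^(i))/i   [A → i]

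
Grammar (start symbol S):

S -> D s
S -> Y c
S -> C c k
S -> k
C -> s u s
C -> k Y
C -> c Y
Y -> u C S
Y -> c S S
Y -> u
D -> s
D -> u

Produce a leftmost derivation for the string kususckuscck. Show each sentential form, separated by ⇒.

S⇒Cck⇒kYck⇒kuCSck⇒kususSck⇒kususYcck⇒kususcSScck⇒kususckScck⇒kususckDscck⇒kususckuscck

S ⇒ Cck   [S -> C c k]
Cck ⇒ kYck   [C -> k Y]
kYck ⇒ kuCSck   [Y -> u C S]
kuCSck ⇒ kususSck   [C -> s u s]
kususSck ⇒ kususYcck   [S -> Y c]
kususYcck ⇒ kususcSScck   [Y -> c S S]
kususcSScck ⇒ kususckScck   [S -> k]
kususckScck ⇒ kususckDscck   [S -> D s]
kususckDscck ⇒ kususckuscck   [D -> u]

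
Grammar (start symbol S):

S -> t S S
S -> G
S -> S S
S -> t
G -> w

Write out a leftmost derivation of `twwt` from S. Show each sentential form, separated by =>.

S => SS => SSS => SSSS => tSSS => tGSS => twSS => twGS => twwS => twwt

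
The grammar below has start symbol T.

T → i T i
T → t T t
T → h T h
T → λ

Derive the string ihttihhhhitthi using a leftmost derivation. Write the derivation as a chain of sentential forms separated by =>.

T => iTi => ihThi => ihtTthi => ihttTtthi => ihttiTitthi => ihttihThitthi => ihttihhThhitthi => ihttihhhhitthi

T => iTi   [T → i T i]
iTi => ihThi   [T → h T h]
ihThi => ihtTthi   [T → t T t]
ihtTthi => ihttTtthi   [T → t T t]
ihttTtthi => ihttiTitthi   [T → i T i]
ihttiTitthi => ihttihThitthi   [T → h T h]
ihttihThitthi => ihttihhThhitthi   [T → h T h]
ihttihhThhitthi => ihttihhhhitthi   [T → λ]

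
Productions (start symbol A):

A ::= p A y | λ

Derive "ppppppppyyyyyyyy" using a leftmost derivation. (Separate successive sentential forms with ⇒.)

A ⇒ pAy ⇒ ppAyy ⇒ pppAyyy ⇒ ppppAyyyy ⇒ pppppAyyyyy ⇒ ppppppAyyyyyy ⇒ pppppppAyyyyyyy ⇒ ppppppppAyyyyyyyy ⇒ ppppppppyyyyyyyy

A ⇒ pAy   [A ::= p A y]
pAy ⇒ ppAyy   [A ::= p A y]
ppAyy ⇒ pppAyyy   [A ::= p A y]
pppAyyy ⇒ ppppAyyyy   [A ::= p A y]
ppppAyyyy ⇒ pppppAyyyyy   [A ::= p A y]
pppppAyyyyy ⇒ ppppppAyyyyyy   [A ::= p A y]
ppppppAyyyyyy ⇒ pppppppAyyyyyyy   [A ::= p A y]
pppppppAyyyyyyy ⇒ ppppppppAyyyyyyyy   [A ::= p A y]
ppppppppAyyyyyyyy ⇒ ppppppppyyyyyyyy   [A ::= λ]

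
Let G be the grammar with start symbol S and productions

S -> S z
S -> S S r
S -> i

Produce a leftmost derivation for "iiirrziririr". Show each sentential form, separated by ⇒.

S⇒SSr⇒SSrSr⇒SSrSrSr⇒SzSrSrSr⇒SSrzSrSrSr⇒iSrzSrSrSr⇒iSSrrzSrSrSr⇒iiSrrzSrSrSr⇒iiirrzSrSrSr⇒iiirrzirSrSr⇒iiirrzirirSr⇒iiirrziririr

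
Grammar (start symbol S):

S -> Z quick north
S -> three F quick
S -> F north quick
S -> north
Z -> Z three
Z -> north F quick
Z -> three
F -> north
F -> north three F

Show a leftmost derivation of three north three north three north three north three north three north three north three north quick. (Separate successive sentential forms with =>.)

S => three F quick => three north three F quick => three north three north three F quick => three north three north three north three F quick => three north three north three north three north three F quick => three north three north three north three north three north three F quick => three north three north three north three north three north three north three F quick => three north three north three north three north three north three north three north three F quick => three north three north three north three north three north three north three north three north quick

S => three F quick   [S -> three F quick]
three F quick => three north three F quick   [F -> north three F]
three north three F quick => three north three north three F quick   [F -> north three F]
three north three north three F quick => three north three north three north three F quick   [F -> north three F]
three north three north three north three F quick => three north three north three north three north three F quick   [F -> north three F]
three north three north three north three north three F quick => three north three north three north three north three north three F quick   [F -> north three F]
three north three north three north three north three north three F quick => three north three north three north three north three north three north three F quick   [F -> north three F]
three north three north three north three north three north three north three F quick => three north three north three north three north three north three north three north three F quick   [F -> north three F]
three north three north three north three north three north three north three north three F quick => three north three north three north three north three north three north three north three north quick   [F -> north]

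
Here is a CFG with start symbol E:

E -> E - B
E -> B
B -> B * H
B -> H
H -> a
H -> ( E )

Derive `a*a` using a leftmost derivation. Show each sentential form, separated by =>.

E => B => B*H => H*H => a*H => a*a

E => B   [E -> B]
B => B*H   [B -> B * H]
B*H => H*H   [B -> H]
H*H => a*H   [H -> a]
a*H => a*a   [H -> a]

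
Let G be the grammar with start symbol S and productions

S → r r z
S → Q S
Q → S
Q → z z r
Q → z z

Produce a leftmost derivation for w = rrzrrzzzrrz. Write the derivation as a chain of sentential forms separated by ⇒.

S ⇒ QS ⇒ SS ⇒ rrzS ⇒ rrzQS ⇒ rrzSS ⇒ rrzrrzS ⇒ rrzrrzQS ⇒ rrzrrzzzS ⇒ rrzrrzzzrrz

S ⇒ QS   [S → Q S]
QS ⇒ SS   [Q → S]
SS ⇒ rrzS   [S → r r z]
rrzS ⇒ rrzQS   [S → Q S]
rrzQS ⇒ rrzSS   [Q → S]
rrzSS ⇒ rrzrrzS   [S → r r z]
rrzrrzS ⇒ rrzrrzQS   [S → Q S]
rrzrrzQS ⇒ rrzrrzzzS   [Q → z z]
rrzrrzzzS ⇒ rrzrrzzzrrz   [S → r r z]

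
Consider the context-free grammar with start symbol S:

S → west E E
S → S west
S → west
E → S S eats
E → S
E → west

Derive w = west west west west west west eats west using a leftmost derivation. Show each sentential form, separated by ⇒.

S ⇒ west E E ⇒ west S S eats E ⇒ west S west S eats E ⇒ west west E E west S eats E ⇒ west west S E west S eats E ⇒ west west west E west S eats E ⇒ west west west west west S eats E ⇒ west west west west west west eats E ⇒ west west west west west west eats west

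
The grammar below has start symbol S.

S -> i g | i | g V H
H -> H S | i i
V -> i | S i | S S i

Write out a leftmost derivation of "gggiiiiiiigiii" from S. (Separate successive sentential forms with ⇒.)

S ⇒ gVH ⇒ gSSiH ⇒ ggVHSiH ⇒ ggSiHSiH ⇒ gggVHiHSiH ⇒ gggiHiHSiH ⇒ gggiiiiHSiH ⇒ gggiiiiiiSiH ⇒ gggiiiiiiigiH ⇒ gggiiiiiiigiii

S ⇒ gVH   [S -> g V H]
gVH ⇒ gSSiH   [V -> S S i]
gSSiH ⇒ ggVHSiH   [S -> g V H]
ggVHSiH ⇒ ggSiHSiH   [V -> S i]
ggSiHSiH ⇒ gggVHiHSiH   [S -> g V H]
gggVHiHSiH ⇒ gggiHiHSiH   [V -> i]
gggiHiHSiH ⇒ gggiiiiHSiH   [H -> i i]
gggiiiiHSiH ⇒ gggiiiiiiSiH   [H -> i i]
gggiiiiiiSiH ⇒ gggiiiiiiigiH   [S -> i g]
gggiiiiiiigiH ⇒ gggiiiiiiigiii   [H -> i i]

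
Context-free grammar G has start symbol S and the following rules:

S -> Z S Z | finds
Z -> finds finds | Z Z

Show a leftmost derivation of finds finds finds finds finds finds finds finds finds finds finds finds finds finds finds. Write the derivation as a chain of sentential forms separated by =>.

S => Z S Z => Z Z S Z => Z Z Z S Z => Z Z Z Z S Z => Z Z Z Z Z S Z => Z Z Z Z Z Z S Z => finds finds Z Z Z Z Z S Z => finds finds finds finds Z Z Z Z S Z => finds finds finds finds finds finds Z Z Z S Z => finds finds finds finds finds finds finds finds Z Z S Z => finds finds finds finds finds finds finds finds finds finds Z S Z => finds finds finds finds finds finds finds finds finds finds finds finds S Z => finds finds finds finds finds finds finds finds finds finds finds finds finds Z => finds finds finds finds finds finds finds finds finds finds finds finds finds finds finds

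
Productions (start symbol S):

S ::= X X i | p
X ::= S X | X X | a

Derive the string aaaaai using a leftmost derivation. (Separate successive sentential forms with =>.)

S => XXi   [S ::= X X i]
XXi => XXXi   [X ::= X X]
XXXi => XXXXi   [X ::= X X]
XXXXi => XXXXXi   [X ::= X X]
XXXXXi => aXXXXi   [X ::= a]
aXXXXi => aaXXXi   [X ::= a]
aaXXXi => aaaXXi   [X ::= a]
aaaXXi => aaaaXi   [X ::= a]
aaaaXi => aaaaai   [X ::= a]

S => XXi => XXXi => XXXXi => XXXXXi => aXXXXi => aaXXXi => aaaXXi => aaaaXi => aaaaai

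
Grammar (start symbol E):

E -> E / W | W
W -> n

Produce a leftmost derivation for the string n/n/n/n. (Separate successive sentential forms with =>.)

E=>E/W=>E/W/W=>E/W/W/W=>W/W/W/W=>n/W/W/W=>n/n/W/W=>n/n/n/W=>n/n/n/n

E => E/W   [E -> E / W]
E/W => E/W/W   [E -> E / W]
E/W/W => E/W/W/W   [E -> E / W]
E/W/W/W => W/W/W/W   [E -> W]
W/W/W/W => n/W/W/W   [W -> n]
n/W/W/W => n/n/W/W   [W -> n]
n/n/W/W => n/n/n/W   [W -> n]
n/n/n/W => n/n/n/n   [W -> n]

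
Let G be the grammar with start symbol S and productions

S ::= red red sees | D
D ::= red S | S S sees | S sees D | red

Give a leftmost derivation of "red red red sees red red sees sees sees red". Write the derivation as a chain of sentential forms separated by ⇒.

S ⇒ D   [S ::= D]
D ⇒ red S   [D ::= red S]
red S ⇒ red D   [S ::= D]
red D ⇒ red S sees D   [D ::= S sees D]
red S sees D ⇒ red D sees D   [S ::= D]
red D sees D ⇒ red S S sees sees D   [D ::= S S sees]
red S S sees sees D ⇒ red red red sees S sees sees D   [S ::= red red sees]
red red red sees S sees sees D ⇒ red red red sees red red sees sees sees D   [S ::= red red sees]
red red red sees red red sees sees sees D ⇒ red red red sees red red sees sees sees red   [D ::= red]

S ⇒ D ⇒ red S ⇒ red D ⇒ red S sees D ⇒ red D sees D ⇒ red S S sees sees D ⇒ red red red sees S sees sees D ⇒ red red red sees red red sees sees sees D ⇒ red red red sees red red sees sees sees red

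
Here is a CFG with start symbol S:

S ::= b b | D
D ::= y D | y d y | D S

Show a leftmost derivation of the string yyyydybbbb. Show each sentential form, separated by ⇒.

S ⇒ D ⇒ DS ⇒ yDS ⇒ yDSS ⇒ yyDSS ⇒ yyyDSS ⇒ yyyydySS ⇒ yyyydybbS ⇒ yyyydybbbb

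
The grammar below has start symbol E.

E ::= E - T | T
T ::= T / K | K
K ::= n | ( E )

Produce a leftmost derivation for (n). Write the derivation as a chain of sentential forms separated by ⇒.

E ⇒ T   [E ::= T]
T ⇒ K   [T ::= K]
K ⇒ (E)   [K ::= ( E )]
(E) ⇒ (T)   [E ::= T]
(T) ⇒ (K)   [T ::= K]
(K) ⇒ (n)   [K ::= n]

E ⇒ T ⇒ K ⇒ (E) ⇒ (T) ⇒ (K) ⇒ (n)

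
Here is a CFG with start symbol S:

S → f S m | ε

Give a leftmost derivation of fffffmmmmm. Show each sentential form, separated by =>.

S => fSm   [S → f S m]
fSm => ffSmm   [S → f S m]
ffSmm => fffSmmm   [S → f S m]
fffSmmm => ffffSmmmm   [S → f S m]
ffffSmmmm => fffffSmmmmm   [S → f S m]
fffffSmmmmm => fffffmmmmm   [S → ε]

S=>fSm=>ffSmm=>fffSmmm=>ffffSmmmm=>fffffSmmmmm=>fffffmmmmm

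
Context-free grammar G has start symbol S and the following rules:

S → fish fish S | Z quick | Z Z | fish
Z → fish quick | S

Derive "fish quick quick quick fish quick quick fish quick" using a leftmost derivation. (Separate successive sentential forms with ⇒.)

S ⇒ Z Z   [S → Z Z]
Z Z ⇒ S Z   [Z → S]
S Z ⇒ Z Z Z   [S → Z Z]
Z Z Z ⇒ S Z Z   [Z → S]
S Z Z ⇒ Z quick Z Z   [S → Z quick]
Z quick Z Z ⇒ S quick Z Z   [Z → S]
S quick Z Z ⇒ Z quick quick Z Z   [S → Z quick]
Z quick quick Z Z ⇒ fish quick quick quick Z Z   [Z → fish quick]
fish quick quick quick Z Z ⇒ fish quick quick quick S Z   [Z → S]
fish quick quick quick S Z ⇒ fish quick quick quick Z quick Z   [S → Z quick]
fish quick quick quick Z quick Z ⇒ fish quick quick quick fish quick quick Z   [Z → fish quick]
fish quick quick quick fish quick quick Z ⇒ fish quick quick quick fish quick quick fish quick   [Z → fish quick]

S ⇒ Z Z ⇒ S Z ⇒ Z Z Z ⇒ S Z Z ⇒ Z quick Z Z ⇒ S quick Z Z ⇒ Z quick quick Z Z ⇒ fish quick quick quick Z Z ⇒ fish quick quick quick S Z ⇒ fish quick quick quick Z quick Z ⇒ fish quick quick quick fish quick quick Z ⇒ fish quick quick quick fish quick quick fish quick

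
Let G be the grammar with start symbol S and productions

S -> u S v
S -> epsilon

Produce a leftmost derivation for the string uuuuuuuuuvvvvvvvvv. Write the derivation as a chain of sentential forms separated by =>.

S=>uSv=>uuSvv=>uuuSvvv=>uuuuSvvvv=>uuuuuSvvvvv=>uuuuuuSvvvvvv=>uuuuuuuSvvvvvvv=>uuuuuuuuSvvvvvvvv=>uuuuuuuuuSvvvvvvvvv=>uuuuuuuuuvvvvvvvvv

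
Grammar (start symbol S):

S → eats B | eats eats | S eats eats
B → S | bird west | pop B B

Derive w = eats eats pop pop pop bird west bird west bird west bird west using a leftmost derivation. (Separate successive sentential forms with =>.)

S => eats B   [S → eats B]
eats B => eats S   [B → S]
eats S => eats eats B   [S → eats B]
eats eats B => eats eats pop B B   [B → pop B B]
eats eats pop B B => eats eats pop pop B B B   [B → pop B B]
eats eats pop pop B B B => eats eats pop pop pop B B B B   [B → pop B B]
eats eats pop pop pop B B B B => eats eats pop pop pop bird west B B B   [B → bird west]
eats eats pop pop pop bird west B B B => eats eats pop pop pop bird west bird west B B   [B → bird west]
eats eats pop pop pop bird west bird west B B => eats eats pop pop pop bird west bird west bird west B   [B → bird west]
eats eats pop pop pop bird west bird west bird west B => eats eats pop pop pop bird west bird west bird west bird west   [B → bird west]

S => eats B => eats S => eats eats B => eats eats pop B B => eats eats pop pop B B B => eats eats pop pop pop B B B B => eats eats pop pop pop bird west B B B => eats eats pop pop pop bird west bird west B B => eats eats pop pop pop bird west bird west bird west B => eats eats pop pop pop bird west bird west bird west bird west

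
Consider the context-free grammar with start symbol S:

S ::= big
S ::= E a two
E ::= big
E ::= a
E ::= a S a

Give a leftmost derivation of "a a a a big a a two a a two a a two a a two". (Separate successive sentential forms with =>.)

S => E a two => a S a a two => a E a two a a two => a a S a a two a a two => a a E a two a a two a a two => a a a S a a two a a two a a two => a a a E a two a a two a a two a a two => a a a a S a a two a a two a a two a a two => a a a a big a a two a a two a a two a a two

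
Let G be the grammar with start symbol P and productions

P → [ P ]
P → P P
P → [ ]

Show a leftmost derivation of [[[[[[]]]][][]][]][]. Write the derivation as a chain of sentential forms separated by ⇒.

P ⇒ PP   [P → P P]
PP ⇒ [P]P   [P → [ P ]]
[P]P ⇒ [PP]P   [P → P P]
[PP]P ⇒ [[P]P]P   [P → [ P ]]
[[P]P]P ⇒ [[PP]P]P   [P → P P]
[[PP]P]P ⇒ [[PPP]P]P   [P → P P]
[[PPP]P]P ⇒ [[[P]PP]P]P   [P → [ P ]]
[[[P]PP]P]P ⇒ [[[[P]]PP]P]P   [P → [ P ]]
[[[[P]]PP]P]P ⇒ [[[[[P]]]PP]P]P   [P → [ P ]]
[[[[[P]]]PP]P]P ⇒ [[[[[[]]]]PP]P]P   [P → [ ]]
[[[[[[]]]]PP]P]P ⇒ [[[[[[]]]][]P]P]P   [P → [ ]]
[[[[[[]]]][]P]P]P ⇒ [[[[[[]]]][][]]P]P   [P → [ ]]
[[[[[[]]]][][]]P]P ⇒ [[[[[[]]]][][]][]]P   [P → [ ]]
[[[[[[]]]][][]][]]P ⇒ [[[[[[]]]][][]][]][]   [P → [ ]]

P⇒PP⇒[P]P⇒[PP]P⇒[[P]P]P⇒[[PP]P]P⇒[[PPP]P]P⇒[[[P]PP]P]P⇒[[[[P]]PP]P]P⇒[[[[[P]]]PP]P]P⇒[[[[[[]]]]PP]P]P⇒[[[[[[]]]][]P]P]P⇒[[[[[[]]]][][]]P]P⇒[[[[[[]]]][][]][]]P⇒[[[[[[]]]][][]][]][]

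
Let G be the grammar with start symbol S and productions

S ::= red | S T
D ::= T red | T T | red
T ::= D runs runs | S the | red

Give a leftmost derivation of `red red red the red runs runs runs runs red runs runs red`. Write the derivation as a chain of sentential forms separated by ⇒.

S ⇒ S T ⇒ S T T ⇒ red T T ⇒ red D runs runs T ⇒ red T red runs runs T ⇒ red D runs runs red runs runs T ⇒ red T T runs runs red runs runs T ⇒ red red T runs runs red runs runs T ⇒ red red D runs runs runs runs red runs runs T ⇒ red red T red runs runs runs runs red runs runs T ⇒ red red S the red runs runs runs runs red runs runs T ⇒ red red red the red runs runs runs runs red runs runs T ⇒ red red red the red runs runs runs runs red runs runs red

S ⇒ S T   [S ::= S T]
S T ⇒ S T T   [S ::= S T]
S T T ⇒ red T T   [S ::= red]
red T T ⇒ red D runs runs T   [T ::= D runs runs]
red D runs runs T ⇒ red T red runs runs T   [D ::= T red]
red T red runs runs T ⇒ red D runs runs red runs runs T   [T ::= D runs runs]
red D runs runs red runs runs T ⇒ red T T runs runs red runs runs T   [D ::= T T]
red T T runs runs red runs runs T ⇒ red red T runs runs red runs runs T   [T ::= red]
red red T runs runs red runs runs T ⇒ red red D runs runs runs runs red runs runs T   [T ::= D runs runs]
red red D runs runs runs runs red runs runs T ⇒ red red T red runs runs runs runs red runs runs T   [D ::= T red]
red red T red runs runs runs runs red runs runs T ⇒ red red S the red runs runs runs runs red runs runs T   [T ::= S the]
red red S the red runs runs runs runs red runs runs T ⇒ red red red the red runs runs runs runs red runs runs T   [S ::= red]
red red red the red runs runs runs runs red runs runs T ⇒ red red red the red runs runs runs runs red runs runs red   [T ::= red]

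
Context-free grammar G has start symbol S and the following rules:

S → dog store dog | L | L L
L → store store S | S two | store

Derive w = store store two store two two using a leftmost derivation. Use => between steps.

S => L L   [S → L L]
L L => store L   [L → store]
store L => store S two   [L → S two]
store S two => store L two   [S → L]
store L two => store S two two   [L → S two]
store S two two => store L L two two   [S → L L]
store L L two two => store S two L two two   [L → S two]
store S two L two two => store L two L two two   [S → L]
store L two L two two => store store two L two two   [L → store]
store store two L two two => store store two store two two   [L → store]

S => L L => store L => store S two => store L two => store S two two => store L L two two => store S two L two two => store L two L two two => store store two L two two => store store two store two two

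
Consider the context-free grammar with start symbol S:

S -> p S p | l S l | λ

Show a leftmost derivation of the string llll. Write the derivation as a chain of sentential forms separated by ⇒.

S ⇒ lSl   [S -> l S l]
lSl ⇒ llSll   [S -> l S l]
llSll ⇒ llll   [S -> λ]

S⇒lSl⇒llSll⇒llll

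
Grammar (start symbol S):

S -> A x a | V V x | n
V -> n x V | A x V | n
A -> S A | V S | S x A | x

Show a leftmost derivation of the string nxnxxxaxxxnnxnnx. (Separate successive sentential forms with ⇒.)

S ⇒ VVx ⇒ nxVVx ⇒ nxAxVVx ⇒ nxVSxVVx ⇒ nxnxVSxVVx ⇒ nxnxAxVSxVVx ⇒ nxnxSxAxVSxVVx ⇒ nxnxAxaxAxVSxVVx ⇒ nxnxxxaxAxVSxVVx ⇒ nxnxxxaxxxVSxVVx ⇒ nxnxxxaxxxnSxVVx ⇒ nxnxxxaxxxnnxVVx ⇒ nxnxxxaxxxnnxnVx ⇒ nxnxxxaxxxnnxnnx

S ⇒ VVx   [S -> V V x]
VVx ⇒ nxVVx   [V -> n x V]
nxVVx ⇒ nxAxVVx   [V -> A x V]
nxAxVVx ⇒ nxVSxVVx   [A -> V S]
nxVSxVVx ⇒ nxnxVSxVVx   [V -> n x V]
nxnxVSxVVx ⇒ nxnxAxVSxVVx   [V -> A x V]
nxnxAxVSxVVx ⇒ nxnxSxAxVSxVVx   [A -> S x A]
nxnxSxAxVSxVVx ⇒ nxnxAxaxAxVSxVVx   [S -> A x a]
nxnxAxaxAxVSxVVx ⇒ nxnxxxaxAxVSxVVx   [A -> x]
nxnxxxaxAxVSxVVx ⇒ nxnxxxaxxxVSxVVx   [A -> x]
nxnxxxaxxxVSxVVx ⇒ nxnxxxaxxxnSxVVx   [V -> n]
nxnxxxaxxxnSxVVx ⇒ nxnxxxaxxxnnxVVx   [S -> n]
nxnxxxaxxxnnxVVx ⇒ nxnxxxaxxxnnxnVx   [V -> n]
nxnxxxaxxxnnxnVx ⇒ nxnxxxaxxxnnxnnx   [V -> n]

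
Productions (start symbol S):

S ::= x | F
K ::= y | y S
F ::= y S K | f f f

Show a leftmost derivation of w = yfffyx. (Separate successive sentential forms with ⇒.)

S ⇒ F   [S ::= F]
F ⇒ ySK   [F ::= y S K]
ySK ⇒ yFK   [S ::= F]
yFK ⇒ yfffK   [F ::= f f f]
yfffK ⇒ yfffyS   [K ::= y S]
yfffyS ⇒ yfffyx   [S ::= x]

S ⇒ F ⇒ ySK ⇒ yFK ⇒ yfffK ⇒ yfffyS ⇒ yfffyx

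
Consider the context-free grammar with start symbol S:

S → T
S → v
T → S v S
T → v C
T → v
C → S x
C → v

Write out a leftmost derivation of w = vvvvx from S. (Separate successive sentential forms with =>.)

S => T => SvS => vvS => vvT => vvvC => vvvSx => vvvvx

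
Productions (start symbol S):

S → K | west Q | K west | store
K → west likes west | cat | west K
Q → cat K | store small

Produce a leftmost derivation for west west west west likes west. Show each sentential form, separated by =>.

S => K   [S → K]
K => west K   [K → west K]
west K => west west K   [K → west K]
west west K => west west west K   [K → west K]
west west west K => west west west west likes west   [K → west likes west]

S => K => west K => west west K => west west west K => west west west west likes west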